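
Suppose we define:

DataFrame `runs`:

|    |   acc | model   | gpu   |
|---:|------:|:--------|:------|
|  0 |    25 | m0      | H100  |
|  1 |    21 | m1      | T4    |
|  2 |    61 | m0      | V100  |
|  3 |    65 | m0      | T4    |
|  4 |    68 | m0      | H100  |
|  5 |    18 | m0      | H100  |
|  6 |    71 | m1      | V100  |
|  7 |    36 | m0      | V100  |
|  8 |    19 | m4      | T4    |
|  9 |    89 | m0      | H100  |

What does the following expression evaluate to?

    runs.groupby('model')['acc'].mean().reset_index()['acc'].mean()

38.9047619048

group by model, mean of acc:
model
m0    51.714286
m1    46.000000
m4    19.000000
Name: acc, dtype: float64
reset_index():
  model        acc
0    m0  51.714286
1    m1  46.000000
2    m4  19.000000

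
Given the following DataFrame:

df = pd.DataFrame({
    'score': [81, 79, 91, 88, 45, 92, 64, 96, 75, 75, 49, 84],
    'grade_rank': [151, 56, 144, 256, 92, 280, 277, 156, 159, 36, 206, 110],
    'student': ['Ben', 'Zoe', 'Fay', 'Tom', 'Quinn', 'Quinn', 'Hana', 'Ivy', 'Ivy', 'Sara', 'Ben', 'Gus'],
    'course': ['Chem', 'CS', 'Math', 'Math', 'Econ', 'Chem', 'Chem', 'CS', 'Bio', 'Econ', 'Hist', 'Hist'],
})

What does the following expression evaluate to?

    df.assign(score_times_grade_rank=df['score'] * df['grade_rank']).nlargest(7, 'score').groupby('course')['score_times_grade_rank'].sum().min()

add column score_times_grade_rank = df['score'] * df['grade_rank']:
    score  grade_rank student course  score_times_grade_rank
0      81         151     Ben   Chem                   12231
1      79          56     Zoe     CS                    4424
2      91         144     Fay   Math                   13104
3      88         256     Tom   Math                   22528
4      45          92   Quinn   Econ                    4140
5      92         280   Quinn   Chem                   25760
6      64         277    Hana   Chem                   17728
7      96         156     Ivy     CS                   14976
8      75         159     Ivy    Bio                   11925
9      75          36    Sara   Econ                    2700
10     49         206     Ben   Hist                   10094
11     84         110     Gus   Hist                    9240
take 7 rows with largest score:
    score  grade_rank student course  score_times_grade_rank
7      96         156     Ivy     CS                   14976
5      92         280   Quinn   Chem                   25760
2      91         144     Fay   Math                   13104
3      88         256     Tom   Math                   22528
11     84         110     Gus   Hist                    9240
0      81         151     Ben   Chem                   12231
1      79          56     Zoe     CS                    4424
group by course, sum of score_times_grade_rank:
course
CS      19400
Chem    37991
Hist     9240
Math    35632
Name: score_times_grade_rank, dtype: int64

9240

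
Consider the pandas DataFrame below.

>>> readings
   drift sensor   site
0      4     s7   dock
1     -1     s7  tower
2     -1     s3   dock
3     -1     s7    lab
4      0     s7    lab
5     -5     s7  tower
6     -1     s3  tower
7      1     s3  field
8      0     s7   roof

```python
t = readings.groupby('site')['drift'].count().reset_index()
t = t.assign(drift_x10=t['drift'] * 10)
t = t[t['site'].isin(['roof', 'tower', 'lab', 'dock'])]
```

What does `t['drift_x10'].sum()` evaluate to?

group by site, count of drift:
site
dock     2
field    1
lab      2
roof     1
tower    3
Name: drift, dtype: int64
reset_index():
    site  drift
0   dock      2
1  field      1
2    lab      2
3   roof      1
4  tower      3
add column drift_x10 = t['drift'] * 10:
    site  drift  drift_x10
0   dock      2         20
1  field      1         10
2    lab      2         20
3   roof      1         10
4  tower      3         30
filter rows where site in ['roof', 'tower', 'lab', 'dock']:
    site  drift  drift_x10
0   dock      2         20
2    lab      2         20
3   roof      1         10
4  tower      3         30

80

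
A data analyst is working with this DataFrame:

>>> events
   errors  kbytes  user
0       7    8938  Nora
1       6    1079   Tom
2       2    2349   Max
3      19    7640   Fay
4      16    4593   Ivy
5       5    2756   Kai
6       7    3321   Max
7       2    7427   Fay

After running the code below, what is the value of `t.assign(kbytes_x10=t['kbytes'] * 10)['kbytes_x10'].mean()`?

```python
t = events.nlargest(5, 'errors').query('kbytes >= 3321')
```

61230.0

take 5 rows with largest errors:
   errors  kbytes  user
3      19    7640   Fay
4      16    4593   Ivy
0       7    8938  Nora
6       7    3321   Max
1       6    1079   Tom
filter rows where kbytes >= 3321:
   errors  kbytes  user
3      19    7640   Fay
4      16    4593   Ivy
0       7    8938  Nora
6       7    3321   Max
add column kbytes_x10 = t['kbytes'] * 10:
   errors  kbytes  user  kbytes_x10
3      19    7640   Fay       76400
4      16    4593   Ivy       45930
0       7    8938  Nora       89380
6       7    3321   Max       33210
Taking the mean of column 'kbytes_x10' gives 61230.0.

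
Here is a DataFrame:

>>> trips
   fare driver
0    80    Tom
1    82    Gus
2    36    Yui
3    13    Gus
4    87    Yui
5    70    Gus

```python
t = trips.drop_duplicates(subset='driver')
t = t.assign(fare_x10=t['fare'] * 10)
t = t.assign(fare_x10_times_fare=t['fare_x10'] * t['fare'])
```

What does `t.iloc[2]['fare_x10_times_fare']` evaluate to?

drop duplicate driver (keep=first):
   fare driver
0    80    Tom
1    82    Gus
2    36    Yui
add column fare_x10 = t['fare'] * 10:
   fare driver  fare_x10
0    80    Tom       800
1    82    Gus       820
2    36    Yui       360
add column fare_x10_times_fare = t['fare_x10'] * t['fare']:
   fare driver  fare_x10  fare_x10_times_fare
0    80    Tom       800                64000
1    82    Gus       820                67240
2    36    Yui       360                12960
So iloc[2]['fare_x10_times_fare'] = 12960.

12960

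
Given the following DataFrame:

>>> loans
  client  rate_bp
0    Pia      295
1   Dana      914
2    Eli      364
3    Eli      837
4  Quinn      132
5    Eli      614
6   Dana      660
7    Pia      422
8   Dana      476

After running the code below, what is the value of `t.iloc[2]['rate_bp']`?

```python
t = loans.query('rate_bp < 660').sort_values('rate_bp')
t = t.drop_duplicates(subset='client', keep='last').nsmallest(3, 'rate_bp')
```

filter rows where rate_bp < 660:
  client  rate_bp
0    Pia      295
2    Eli      364
4  Quinn      132
5    Eli      614
7    Pia      422
8   Dana      476
sort by rate_bp:
  client  rate_bp
4  Quinn      132
0    Pia      295
2    Eli      364
7    Pia      422
8   Dana      476
5    Eli      614
drop duplicate client (keep=last):
  client  rate_bp
4  Quinn      132
7    Pia      422
8   Dana      476
5    Eli      614
take 3 rows with smallest rate_bp:
  client  rate_bp
4  Quinn      132
7    Pia      422
8   Dana      476
So iloc[2]['rate_bp'] = 476.

476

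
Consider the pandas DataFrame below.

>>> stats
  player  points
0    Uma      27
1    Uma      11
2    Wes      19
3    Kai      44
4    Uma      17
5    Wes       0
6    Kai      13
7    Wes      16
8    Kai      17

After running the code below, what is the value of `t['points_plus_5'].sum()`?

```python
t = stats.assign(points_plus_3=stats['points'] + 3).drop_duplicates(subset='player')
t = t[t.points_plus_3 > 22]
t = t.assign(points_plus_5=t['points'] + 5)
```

add column points_plus_3 = stats['points'] + 3:
  player  points  points_plus_3
0    Uma      27             30
1    Uma      11             14
2    Wes      19             22
3    Kai      44             47
4    Uma      17             20
5    Wes       0              3
6    Kai      13             16
7    Wes      16             19
8    Kai      17             20
drop duplicate player (keep=first):
  player  points  points_plus_3
0    Uma      27             30
2    Wes      19             22
3    Kai      44             47
filter rows where points_plus_3 > 22:
  player  points  points_plus_3
0    Uma      27             30
3    Kai      44             47
add column points_plus_5 = t['points'] + 5:
  player  points  points_plus_3  points_plus_5
0    Uma      27             30             32
3    Kai      44             47             49
Hence 81.

81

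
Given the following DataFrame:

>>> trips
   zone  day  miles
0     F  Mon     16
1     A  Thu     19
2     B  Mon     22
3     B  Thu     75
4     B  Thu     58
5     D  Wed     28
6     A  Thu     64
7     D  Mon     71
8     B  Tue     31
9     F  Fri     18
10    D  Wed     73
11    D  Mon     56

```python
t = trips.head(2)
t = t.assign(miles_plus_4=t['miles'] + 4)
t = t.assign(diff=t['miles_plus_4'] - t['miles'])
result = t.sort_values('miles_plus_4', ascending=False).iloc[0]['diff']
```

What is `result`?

4

take first 2 rows:
  zone  day  miles
0    F  Mon     16
1    A  Thu     19
add column miles_plus_4 = t['miles'] + 4:
  zone  day  miles  miles_plus_4
0    F  Mon     16            20
1    A  Thu     19            23
add column diff = t['miles_plus_4'] - t['miles']:
  zone  day  miles  miles_plus_4  diff
0    F  Mon     16            20     4
1    A  Thu     19            23     4
sort by miles_plus_4 descending:
  zone  day  miles  miles_plus_4  diff
1    A  Thu     19            23     4
0    F  Mon     16            20     4
Taking the value at position 0, column 'diff' gives 4.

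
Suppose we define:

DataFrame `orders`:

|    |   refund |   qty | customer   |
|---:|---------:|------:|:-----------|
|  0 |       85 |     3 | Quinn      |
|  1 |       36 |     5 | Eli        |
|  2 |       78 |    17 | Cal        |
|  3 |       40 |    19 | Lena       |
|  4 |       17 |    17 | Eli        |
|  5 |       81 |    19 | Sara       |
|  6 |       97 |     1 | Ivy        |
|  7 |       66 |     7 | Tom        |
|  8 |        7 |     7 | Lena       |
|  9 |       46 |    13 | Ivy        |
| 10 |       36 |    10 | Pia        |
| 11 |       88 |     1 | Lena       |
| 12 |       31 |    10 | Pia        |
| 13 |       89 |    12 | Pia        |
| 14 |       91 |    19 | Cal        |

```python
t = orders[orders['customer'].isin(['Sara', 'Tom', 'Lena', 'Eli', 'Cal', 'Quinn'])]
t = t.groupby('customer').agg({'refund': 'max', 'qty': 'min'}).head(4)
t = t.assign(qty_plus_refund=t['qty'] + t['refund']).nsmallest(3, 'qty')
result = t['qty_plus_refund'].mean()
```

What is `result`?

72.6666666667

filter rows where customer in ['Sara', 'Tom', 'Lena', 'Eli', 'Cal', 'Quinn']:
    refund  qty customer
0       85    3    Quinn
1       36    5      Eli
2       78   17      Cal
3       40   19     Lena
4       17   17      Eli
5       81   19     Sara
7       66    7      Tom
8        7    7     Lena
11      88    1     Lena
14      91   19      Cal
group by customer: max(refund), min(qty):
          refund  qty
customer             
Cal           91   17
Eli           36    5
Lena          88    1
Quinn         85    3
Sara          81   19
Tom           66    7
take first 4 rows:
          refund  qty
customer             
Cal           91   17
Eli           36    5
Lena          88    1
Quinn         85    3
add column qty_plus_refund = t['qty'] + t['refund']:
          refund  qty  qty_plus_refund
customer                              
Cal           91   17              108
Eli           36    5               41
Lena          88    1               89
Quinn         85    3               88
take 3 rows with smallest qty:
          refund  qty  qty_plus_refund
customer                              
Lena          88    1               89
Quinn         85    3               88
Eli           36    5               41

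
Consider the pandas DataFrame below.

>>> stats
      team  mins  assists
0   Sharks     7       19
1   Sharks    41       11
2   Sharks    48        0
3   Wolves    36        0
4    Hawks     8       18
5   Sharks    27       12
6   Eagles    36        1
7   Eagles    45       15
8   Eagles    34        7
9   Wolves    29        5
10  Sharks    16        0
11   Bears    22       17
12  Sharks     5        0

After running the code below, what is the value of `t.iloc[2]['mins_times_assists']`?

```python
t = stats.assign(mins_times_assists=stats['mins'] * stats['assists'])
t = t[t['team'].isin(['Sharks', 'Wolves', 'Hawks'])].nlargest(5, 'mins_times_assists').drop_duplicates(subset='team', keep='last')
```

add column mins_times_assists = stats['mins'] * stats['assists']:
      team  mins  assists  mins_times_assists
0   Sharks     7       19                 133
1   Sharks    41       11                 451
2   Sharks    48        0                   0
3   Wolves    36        0                   0
4    Hawks     8       18                 144
5   Sharks    27       12                 324
6   Eagles    36        1                  36
7   Eagles    45       15                 675
8   Eagles    34        7                 238
9   Wolves    29        5                 145
10  Sharks    16        0                   0
11   Bears    22       17                 374
12  Sharks     5        0                   0
filter rows where team in ['Sharks', 'Wolves', 'Hawks']:
      team  mins  assists  mins_times_assists
0   Sharks     7       19                 133
1   Sharks    41       11                 451
2   Sharks    48        0                   0
3   Wolves    36        0                   0
4    Hawks     8       18                 144
5   Sharks    27       12                 324
9   Wolves    29        5                 145
10  Sharks    16        0                   0
12  Sharks     5        0                   0
take 5 rows with largest mins_times_assists:
     team  mins  assists  mins_times_assists
1  Sharks    41       11                 451
5  Sharks    27       12                 324
9  Wolves    29        5                 145
4   Hawks     8       18                 144
0  Sharks     7       19                 133
drop duplicate team (keep=last):
     team  mins  assists  mins_times_assists
9  Wolves    29        5                 145
4   Hawks     8       18                 144
0  Sharks     7       19                 133

133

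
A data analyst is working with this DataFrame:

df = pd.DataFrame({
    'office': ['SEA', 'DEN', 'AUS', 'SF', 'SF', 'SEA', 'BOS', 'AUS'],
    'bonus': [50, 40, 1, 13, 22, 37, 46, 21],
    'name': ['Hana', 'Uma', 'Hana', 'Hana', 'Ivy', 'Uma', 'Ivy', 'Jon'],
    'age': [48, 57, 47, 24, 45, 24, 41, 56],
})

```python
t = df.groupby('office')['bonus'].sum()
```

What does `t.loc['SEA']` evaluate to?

87

group by office, sum of bonus:
office
AUS    22
BOS    46
DEN    40
SEA    87
SF     35
Name: bonus, dtype: int64
Taking the value at index 'SEA' gives 87.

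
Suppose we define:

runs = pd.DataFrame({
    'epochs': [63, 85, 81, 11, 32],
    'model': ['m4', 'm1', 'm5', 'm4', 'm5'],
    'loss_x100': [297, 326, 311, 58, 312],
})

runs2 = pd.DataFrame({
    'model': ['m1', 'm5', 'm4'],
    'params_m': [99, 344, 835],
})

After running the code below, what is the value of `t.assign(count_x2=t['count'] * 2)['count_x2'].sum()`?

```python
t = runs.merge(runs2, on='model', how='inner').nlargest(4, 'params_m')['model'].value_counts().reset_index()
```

8

merge on 'model' (how='inner') → 5 rows:
   epochs model  loss_x100  params_m
0      63    m4        297       835
1      85    m1        326        99
2      81    m5        311       344
3      11    m4         58       835
4      32    m5        312       344
take 4 rows with largest params_m:
   epochs model  loss_x100  params_m
0      63    m4        297       835
3      11    m4         58       835
2      81    m5        311       344
4      32    m5        312       344
value_counts of model:
model
m4    2
m5    2
Name: count, dtype: int64
reset_index():
  model  count
0    m4      2
1    m5      2
add column count_x2 = t['count'] * 2:
  model  count  count_x2
0    m4      2         4
1    m5      2         4
Taking the sum of column 'count_x2' gives 8.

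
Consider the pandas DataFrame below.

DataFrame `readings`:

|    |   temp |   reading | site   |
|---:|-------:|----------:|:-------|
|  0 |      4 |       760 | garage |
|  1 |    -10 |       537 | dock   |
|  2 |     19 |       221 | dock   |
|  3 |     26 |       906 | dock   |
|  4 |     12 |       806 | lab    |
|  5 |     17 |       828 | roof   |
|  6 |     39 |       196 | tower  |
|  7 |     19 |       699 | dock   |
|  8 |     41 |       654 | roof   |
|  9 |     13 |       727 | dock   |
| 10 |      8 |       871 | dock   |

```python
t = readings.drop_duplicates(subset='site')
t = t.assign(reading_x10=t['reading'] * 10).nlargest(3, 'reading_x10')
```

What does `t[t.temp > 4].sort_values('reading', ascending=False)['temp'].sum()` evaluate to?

29

drop duplicate site (keep=first):
   temp  reading    site
0     4      760  garage
1   -10      537    dock
4    12      806     lab
5    17      828    roof
6    39      196   tower
add column reading_x10 = t['reading'] * 10:
   temp  reading    site  reading_x10
0     4      760  garage         7600
1   -10      537    dock         5370
4    12      806     lab         8060
5    17      828    roof         8280
6    39      196   tower         1960
take 3 rows with largest reading_x10:
   temp  reading    site  reading_x10
5    17      828    roof         8280
4    12      806     lab         8060
0     4      760  garage         7600
filter rows where temp > 4:
   temp  reading  site  reading_x10
5    17      828  roof         8280
4    12      806   lab         8060
sort by reading descending:
   temp  reading  site  reading_x10
5    17      828  roof         8280
4    12      806   lab         8060
Reading off the sum of column 'temp', we get 29.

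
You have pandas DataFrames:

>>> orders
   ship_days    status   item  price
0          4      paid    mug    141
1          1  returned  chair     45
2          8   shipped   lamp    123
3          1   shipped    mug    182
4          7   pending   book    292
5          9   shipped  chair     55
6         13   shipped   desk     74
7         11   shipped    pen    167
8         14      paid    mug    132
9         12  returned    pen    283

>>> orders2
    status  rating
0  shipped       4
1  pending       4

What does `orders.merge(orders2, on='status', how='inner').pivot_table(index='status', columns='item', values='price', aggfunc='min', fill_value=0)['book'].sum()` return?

merge on 'status' (how='inner') → 6 rows:
   ship_days   status   item  price  rating
0          8  shipped   lamp    123       4
1          1  shipped    mug    182       4
2          7  pending   book    292       4
3          9  shipped  chair     55       4
4         13  shipped   desk     74       4
5         11  shipped    pen    167       4
pivot: rows=status, cols=item, min(price):
item     book  chair  desk  lamp  mug  pen
status                                    
pending   292      0     0     0    0    0
shipped     0     55    74   123  182  167

292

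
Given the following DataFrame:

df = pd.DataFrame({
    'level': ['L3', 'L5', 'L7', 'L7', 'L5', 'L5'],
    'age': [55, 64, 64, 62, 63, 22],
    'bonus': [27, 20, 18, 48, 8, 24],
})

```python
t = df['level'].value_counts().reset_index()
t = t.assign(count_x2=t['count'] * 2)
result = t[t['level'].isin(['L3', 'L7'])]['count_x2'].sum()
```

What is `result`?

6

value_counts of level:
level
L5    3
L7    2
L3    1
Name: count, dtype: int64
reset_index():
  level  count
0    L5      3
1    L7      2
2    L3      1
add column count_x2 = t['count'] * 2:
  level  count  count_x2
0    L5      3         6
1    L7      2         4
2    L3      1         2
filter rows where level in ['L3', 'L7']:
  level  count  count_x2
1    L7      2         4
2    L3      1         2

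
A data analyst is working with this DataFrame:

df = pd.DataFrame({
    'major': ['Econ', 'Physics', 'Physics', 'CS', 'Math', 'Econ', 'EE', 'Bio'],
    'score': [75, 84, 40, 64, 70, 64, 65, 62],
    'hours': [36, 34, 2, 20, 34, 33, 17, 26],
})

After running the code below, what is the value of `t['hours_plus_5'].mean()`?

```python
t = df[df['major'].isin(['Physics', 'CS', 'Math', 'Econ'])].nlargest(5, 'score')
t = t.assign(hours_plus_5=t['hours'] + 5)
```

filter rows where major in ['Physics', 'CS', 'Math', 'Econ']:
     major  score  hours
0     Econ     75     36
1  Physics     84     34
2  Physics     40      2
3       CS     64     20
4     Math     70     34
5     Econ     64     33
take 5 rows with largest score:
     major  score  hours
1  Physics     84     34
0     Econ     75     36
4     Math     70     34
3       CS     64     20
5     Econ     64     33
add column hours_plus_5 = t['hours'] + 5:
     major  score  hours  hours_plus_5
1  Physics     84     34            39
0     Econ     75     36            41
4     Math     70     34            39
3       CS     64     20            25
5     Econ     64     33            38
Reading off the mean of column 'hours_plus_5', we get 36.4.

36.4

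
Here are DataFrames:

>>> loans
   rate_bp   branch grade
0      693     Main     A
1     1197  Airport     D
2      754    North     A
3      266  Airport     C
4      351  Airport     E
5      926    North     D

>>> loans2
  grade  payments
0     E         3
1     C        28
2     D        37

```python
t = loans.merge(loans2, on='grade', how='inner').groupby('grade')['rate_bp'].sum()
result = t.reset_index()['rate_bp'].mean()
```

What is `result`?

913.333333333

merge on 'grade' (how='inner') → 4 rows:
   rate_bp   branch grade  payments
0     1197  Airport     D        37
1      266  Airport     C        28
2      351  Airport     E         3
3      926    North     D        37
group by grade, sum of rate_bp:
grade
C     266
D    2123
E     351
Name: rate_bp, dtype: int64
reset_index():
  grade  rate_bp
0     C      266
1     D     2123
2     E      351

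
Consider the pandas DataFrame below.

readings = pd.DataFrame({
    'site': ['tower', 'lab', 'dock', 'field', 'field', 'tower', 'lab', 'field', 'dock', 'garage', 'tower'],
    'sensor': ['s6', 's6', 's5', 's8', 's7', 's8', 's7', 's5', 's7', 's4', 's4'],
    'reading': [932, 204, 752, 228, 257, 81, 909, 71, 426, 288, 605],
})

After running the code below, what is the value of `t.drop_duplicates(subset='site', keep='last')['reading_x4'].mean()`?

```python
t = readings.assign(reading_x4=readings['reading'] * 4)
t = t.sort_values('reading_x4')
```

2510.4

add column reading_x4 = readings['reading'] * 4:
      site sensor  reading  reading_x4
0    tower     s6      932        3728
1      lab     s6      204         816
2     dock     s5      752        3008
3    field     s8      228         912
4    field     s7      257        1028
5    tower     s8       81         324
6      lab     s7      909        3636
7    field     s5       71         284
8     dock     s7      426        1704
9   garage     s4      288        1152
10   tower     s4      605        2420
sort by reading_x4:
      site sensor  reading  reading_x4
7    field     s5       71         284
5    tower     s8       81         324
1      lab     s6      204         816
3    field     s8      228         912
4    field     s7      257        1028
9   garage     s4      288        1152
8     dock     s7      426        1704
10   tower     s4      605        2420
2     dock     s5      752        3008
6      lab     s7      909        3636
0    tower     s6      932        3728
drop duplicate site (keep=last):
     site sensor  reading  reading_x4
4   field     s7      257        1028
9  garage     s4      288        1152
2    dock     s5      752        3008
6     lab     s7      909        3636
0   tower     s6      932        3728
So mean() = 2510.4.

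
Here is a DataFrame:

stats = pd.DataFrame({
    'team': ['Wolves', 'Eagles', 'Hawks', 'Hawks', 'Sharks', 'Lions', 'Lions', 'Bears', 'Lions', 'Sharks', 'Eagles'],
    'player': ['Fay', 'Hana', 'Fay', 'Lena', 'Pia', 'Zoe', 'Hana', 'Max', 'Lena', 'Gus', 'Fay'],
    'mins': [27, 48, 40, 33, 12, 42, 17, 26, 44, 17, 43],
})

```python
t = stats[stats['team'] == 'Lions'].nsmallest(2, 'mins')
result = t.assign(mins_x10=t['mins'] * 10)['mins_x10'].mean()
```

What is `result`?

295.0

filter rows where team == 'Lions':
    team player  mins
5  Lions    Zoe    42
6  Lions   Hana    17
8  Lions   Lena    44
take 2 rows with smallest mins:
    team player  mins
6  Lions   Hana    17
5  Lions    Zoe    42
add column mins_x10 = t['mins'] * 10:
    team player  mins  mins_x10
6  Lions   Hana    17       170
5  Lions    Zoe    42       420
Then the mean of column 'mins_x10': 295.0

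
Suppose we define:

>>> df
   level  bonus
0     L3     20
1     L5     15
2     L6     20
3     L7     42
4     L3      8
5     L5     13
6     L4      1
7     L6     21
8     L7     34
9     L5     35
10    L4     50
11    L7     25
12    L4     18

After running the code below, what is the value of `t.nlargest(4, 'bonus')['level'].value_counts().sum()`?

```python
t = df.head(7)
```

4

take first 7 rows:
  level  bonus
0    L3     20
1    L5     15
2    L6     20
3    L7     42
4    L3      8
5    L5     13
6    L4      1
take 4 rows with largest bonus:
  level  bonus
3    L7     42
0    L3     20
2    L6     20
1    L5     15
value_counts of level:
level
L7    1
L3    1
L6    1
L5    1
Name: count, dtype: int64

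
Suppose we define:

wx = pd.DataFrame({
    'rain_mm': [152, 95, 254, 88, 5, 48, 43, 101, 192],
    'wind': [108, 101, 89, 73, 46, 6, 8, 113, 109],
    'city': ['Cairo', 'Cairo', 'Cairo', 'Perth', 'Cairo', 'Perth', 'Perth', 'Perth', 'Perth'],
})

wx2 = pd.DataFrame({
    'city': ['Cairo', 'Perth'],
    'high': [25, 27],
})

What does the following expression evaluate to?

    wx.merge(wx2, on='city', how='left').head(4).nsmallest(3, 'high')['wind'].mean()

99.3333333333

merge on 'city' (how='left') → 9 rows:
   rain_mm  wind   city  high
0      152   108  Cairo    25
1       95   101  Cairo    25
2      254    89  Cairo    25
3       88    73  Perth    27
4        5    46  Cairo    25
5       48     6  Perth    27
6       43     8  Perth    27
7      101   113  Perth    27
8      192   109  Perth    27
take first 4 rows:
   rain_mm  wind   city  high
0      152   108  Cairo    25
1       95   101  Cairo    25
2      254    89  Cairo    25
3       88    73  Perth    27
take 3 rows with smallest high:
   rain_mm  wind   city  high
0      152   108  Cairo    25
1       95   101  Cairo    25
2      254    89  Cairo    25
So mean() = 99.3333333333.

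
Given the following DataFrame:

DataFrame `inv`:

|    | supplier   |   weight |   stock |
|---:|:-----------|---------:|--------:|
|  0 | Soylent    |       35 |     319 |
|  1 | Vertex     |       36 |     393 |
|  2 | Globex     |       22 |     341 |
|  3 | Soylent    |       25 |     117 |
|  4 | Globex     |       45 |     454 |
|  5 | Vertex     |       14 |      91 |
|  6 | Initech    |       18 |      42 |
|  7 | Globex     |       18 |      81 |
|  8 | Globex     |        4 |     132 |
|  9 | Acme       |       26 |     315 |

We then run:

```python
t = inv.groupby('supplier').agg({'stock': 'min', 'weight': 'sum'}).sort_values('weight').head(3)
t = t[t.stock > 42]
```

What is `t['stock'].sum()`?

406

group by supplier: min(stock), sum(weight):
          stock  weight
supplier               
Acme        315      26
Globex       81      89
Initech      42      18
Soylent     117      60
Vertex       91      50
sort by weight:
          stock  weight
supplier               
Initech      42      18
Acme        315      26
Vertex       91      50
Soylent     117      60
Globex       81      89
take first 3 rows:
          stock  weight
supplier               
Initech      42      18
Acme        315      26
Vertex       91      50
filter rows where stock > 42:
          stock  weight
supplier               
Acme        315      26
Vertex       91      50
Finally, sum of column 'stock' = 406.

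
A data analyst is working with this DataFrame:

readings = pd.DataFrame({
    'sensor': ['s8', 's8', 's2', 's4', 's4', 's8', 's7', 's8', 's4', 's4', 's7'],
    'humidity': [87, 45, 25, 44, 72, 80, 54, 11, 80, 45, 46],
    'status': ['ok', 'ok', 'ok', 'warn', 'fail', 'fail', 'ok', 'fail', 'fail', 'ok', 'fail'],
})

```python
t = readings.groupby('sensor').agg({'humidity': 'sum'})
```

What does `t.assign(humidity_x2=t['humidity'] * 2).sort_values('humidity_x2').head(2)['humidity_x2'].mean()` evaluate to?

125.0

group by sensor, sum of humidity:
        humidity
sensor          
s2            25
s4           241
s7           100
s8           223
add column humidity_x2 = t['humidity'] * 2:
        humidity  humidity_x2
sensor                       
s2            25           50
s4           241          482
s7           100          200
s8           223          446
sort by humidity_x2:
        humidity  humidity_x2
sensor                       
s2            25           50
s7           100          200
s8           223          446
s4           241          482
take first 2 rows:
        humidity  humidity_x2
sensor                       
s2            25           50
s7           100          200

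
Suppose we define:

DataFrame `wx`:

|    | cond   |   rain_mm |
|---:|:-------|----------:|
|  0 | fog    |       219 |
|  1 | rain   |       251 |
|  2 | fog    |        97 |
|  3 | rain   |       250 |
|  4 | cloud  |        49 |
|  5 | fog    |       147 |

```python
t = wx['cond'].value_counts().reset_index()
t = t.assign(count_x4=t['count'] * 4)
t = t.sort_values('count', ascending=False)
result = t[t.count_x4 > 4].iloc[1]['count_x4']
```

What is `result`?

8

value_counts of cond:
cond
fog      3
rain     2
cloud    1
Name: count, dtype: int64
reset_index():
    cond  count
0    fog      3
1   rain      2
2  cloud      1
add column count_x4 = t['count'] * 4:
    cond  count  count_x4
0    fog      3        12
1   rain      2         8
2  cloud      1         4
sort by count descending:
    cond  count  count_x4
0    fog      3        12
1   rain      2         8
2  cloud      1         4
filter rows where count_x4 > 4:
   cond  count  count_x4
0   fog      3        12
1  rain      2         8
So iloc[1]['count_x4'] = 8.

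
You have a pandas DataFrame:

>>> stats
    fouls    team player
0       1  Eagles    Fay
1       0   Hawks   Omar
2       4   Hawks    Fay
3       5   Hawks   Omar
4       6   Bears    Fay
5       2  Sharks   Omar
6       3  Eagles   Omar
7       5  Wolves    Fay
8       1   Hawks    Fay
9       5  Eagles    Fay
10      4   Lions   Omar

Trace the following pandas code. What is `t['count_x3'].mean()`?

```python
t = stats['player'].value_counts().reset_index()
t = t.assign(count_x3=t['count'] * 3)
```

16.5

value_counts of player:
player
Fay     6
Omar    5
Name: count, dtype: int64
reset_index():
  player  count
0    Fay      6
1   Omar      5
add column count_x3 = t['count'] * 3:
  player  count  count_x3
0    Fay      6        18
1   Omar      5        15
Hence 16.5.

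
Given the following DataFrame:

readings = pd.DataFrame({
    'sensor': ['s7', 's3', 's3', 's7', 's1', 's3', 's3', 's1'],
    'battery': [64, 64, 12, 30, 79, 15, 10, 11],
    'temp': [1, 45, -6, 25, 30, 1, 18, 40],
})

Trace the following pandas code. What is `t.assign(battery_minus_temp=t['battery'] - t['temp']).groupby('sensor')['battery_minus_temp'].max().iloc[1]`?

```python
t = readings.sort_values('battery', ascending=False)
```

19

sort by battery descending:
  sensor  battery  temp
4     s1       79    30
0     s7       64     1
1     s3       64    45
3     s7       30    25
5     s3       15     1
2     s3       12    -6
7     s1       11    40
6     s3       10    18
add column battery_minus_temp = t['battery'] - t['temp']:
  sensor  battery  temp  battery_minus_temp
4     s1       79    30                  49
0     s7       64     1                  63
1     s3       64    45                  19
3     s7       30    25                   5
5     s3       15     1                  14
2     s3       12    -6                  18
7     s1       11    40                 -29
6     s3       10    18                  -8
group by sensor, max of battery_minus_temp:
sensor
s1    49
s3    19
s7    63
Name: battery_minus_temp, dtype: int64
value at position 1 → 19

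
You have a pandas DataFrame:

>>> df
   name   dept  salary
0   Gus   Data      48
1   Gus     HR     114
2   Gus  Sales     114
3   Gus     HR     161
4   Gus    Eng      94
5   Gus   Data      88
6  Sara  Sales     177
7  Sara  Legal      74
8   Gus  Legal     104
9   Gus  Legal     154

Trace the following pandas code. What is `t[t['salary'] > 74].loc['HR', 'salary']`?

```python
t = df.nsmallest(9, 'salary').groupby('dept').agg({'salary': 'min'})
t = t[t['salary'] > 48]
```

take 9 rows with smallest salary:
   name   dept  salary
0   Gus   Data      48
7  Sara  Legal      74
5   Gus   Data      88
4   Gus    Eng      94
8   Gus  Legal     104
1   Gus     HR     114
2   Gus  Sales     114
9   Gus  Legal     154
3   Gus     HR     161
group by dept, min of salary:
       salary
dept         
Data       48
Eng        94
HR        114
Legal      74
Sales     114
filter rows where salary > 48:
       salary
dept         
Eng        94
HR        114
Legal      74
Sales     114
filter rows where salary > 74:
       salary
dept         
Eng        94
HR        114
Sales     114
So loc['HR', 'salary'] = 114.

114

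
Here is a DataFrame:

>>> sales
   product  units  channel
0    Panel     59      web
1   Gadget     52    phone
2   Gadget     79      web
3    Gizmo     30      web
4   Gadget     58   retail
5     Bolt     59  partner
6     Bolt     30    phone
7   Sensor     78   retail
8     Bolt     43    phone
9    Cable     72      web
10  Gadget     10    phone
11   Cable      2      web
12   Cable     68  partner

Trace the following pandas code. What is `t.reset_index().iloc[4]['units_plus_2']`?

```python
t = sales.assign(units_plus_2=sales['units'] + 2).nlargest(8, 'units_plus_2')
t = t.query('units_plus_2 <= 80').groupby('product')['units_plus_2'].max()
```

80

add column units_plus_2 = sales['units'] + 2:
   product  units  channel  units_plus_2
0    Panel     59      web            61
1   Gadget     52    phone            54
2   Gadget     79      web            81
3    Gizmo     30      web            32
4   Gadget     58   retail            60
5     Bolt     59  partner            61
6     Bolt     30    phone            32
7   Sensor     78   retail            80
8     Bolt     43    phone            45
9    Cable     72      web            74
10  Gadget     10    phone            12
11   Cable      2      web             4
12   Cable     68  partner            70
take 8 rows with largest units_plus_2:
   product  units  channel  units_plus_2
2   Gadget     79      web            81
7   Sensor     78   retail            80
9    Cable     72      web            74
12   Cable     68  partner            70
0    Panel     59      web            61
5     Bolt     59  partner            61
4   Gadget     58   retail            60
1   Gadget     52    phone            54
filter rows where units_plus_2 <= 80:
   product  units  channel  units_plus_2
7   Sensor     78   retail            80
9    Cable     72      web            74
12   Cable     68  partner            70
0    Panel     59      web            61
5     Bolt     59  partner            61
4   Gadget     58   retail            60
1   Gadget     52    phone            54
group by product, max of units_plus_2:
product
Bolt      61
Cable     74
Gadget    60
Panel     61
Sensor    80
Name: units_plus_2, dtype: int64
reset_index():
  product  units_plus_2
0    Bolt            61
1   Cable            74
2  Gadget            60
3   Panel            61
4  Sensor            80
Hence 80.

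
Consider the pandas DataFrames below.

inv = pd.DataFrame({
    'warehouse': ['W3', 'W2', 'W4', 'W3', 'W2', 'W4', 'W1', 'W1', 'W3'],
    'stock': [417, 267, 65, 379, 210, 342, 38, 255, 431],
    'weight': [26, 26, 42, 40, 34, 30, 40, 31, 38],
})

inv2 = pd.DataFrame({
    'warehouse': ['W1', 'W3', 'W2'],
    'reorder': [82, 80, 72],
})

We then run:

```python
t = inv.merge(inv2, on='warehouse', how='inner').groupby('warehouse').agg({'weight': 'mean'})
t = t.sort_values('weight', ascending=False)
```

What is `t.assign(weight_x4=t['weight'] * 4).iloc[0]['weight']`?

35.5

merge on 'warehouse' (how='inner') → 7 rows:
  warehouse  stock  weight  reorder
0        W3    417      26       80
1        W2    267      26       72
2        W3    379      40       80
3        W2    210      34       72
4        W1     38      40       82
5        W1    255      31       82
6        W3    431      38       80
group by warehouse, mean of weight:
              weight
warehouse           
W1         35.500000
W2         30.000000
W3         34.666667
sort by weight descending:
              weight
warehouse           
W1         35.500000
W3         34.666667
W2         30.000000
add column weight_x4 = t['weight'] * 4:
              weight   weight_x4
warehouse                       
W1         35.500000  142.000000
W3         34.666667  138.666667
W2         30.000000  120.000000
Hence 35.5.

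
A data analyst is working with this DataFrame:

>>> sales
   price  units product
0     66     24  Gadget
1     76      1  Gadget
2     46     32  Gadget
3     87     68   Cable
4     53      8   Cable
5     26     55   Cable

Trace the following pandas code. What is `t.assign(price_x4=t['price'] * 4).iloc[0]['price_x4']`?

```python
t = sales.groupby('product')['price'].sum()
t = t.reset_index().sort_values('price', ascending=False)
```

752

group by product, sum of price:
product
Cable     166
Gadget    188
Name: price, dtype: int64
reset_index():
  product  price
0   Cable    166
1  Gadget    188
sort by price descending:
  product  price
1  Gadget    188
0   Cable    166
add column price_x4 = t['price'] * 4:
  product  price  price_x4
1  Gadget    188       752
0   Cable    166       664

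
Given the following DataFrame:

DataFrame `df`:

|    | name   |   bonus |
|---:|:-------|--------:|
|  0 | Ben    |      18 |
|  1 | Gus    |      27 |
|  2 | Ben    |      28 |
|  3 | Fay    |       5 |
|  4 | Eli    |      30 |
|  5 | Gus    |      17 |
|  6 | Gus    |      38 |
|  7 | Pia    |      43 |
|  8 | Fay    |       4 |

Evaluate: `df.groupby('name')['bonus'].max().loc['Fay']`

group by name, max of bonus:
name
Ben    28
Eli    30
Fay     5
Gus    38
Pia    43
Name: bonus, dtype: int64
The value at index 'Fay' is 5.

5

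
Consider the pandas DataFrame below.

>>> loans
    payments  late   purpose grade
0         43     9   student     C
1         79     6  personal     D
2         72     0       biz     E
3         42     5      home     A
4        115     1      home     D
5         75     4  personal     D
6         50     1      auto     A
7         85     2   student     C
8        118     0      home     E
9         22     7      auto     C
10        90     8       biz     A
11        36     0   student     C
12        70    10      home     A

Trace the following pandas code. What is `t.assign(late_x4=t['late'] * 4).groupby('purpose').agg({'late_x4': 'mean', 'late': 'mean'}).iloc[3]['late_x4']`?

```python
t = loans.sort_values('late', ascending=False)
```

20.0

sort by late descending:
    payments  late   purpose grade
12        70    10      home     A
0         43     9   student     C
10        90     8       biz     A
9         22     7      auto     C
1         79     6  personal     D
3         42     5      home     A
5         75     4  personal     D
7         85     2   student     C
4        115     1      home     D
6         50     1      auto     A
2         72     0       biz     E
8        118     0      home     E
11        36     0   student     C
add column late_x4 = t['late'] * 4:
    payments  late   purpose grade  late_x4
12        70    10      home     A       40
0         43     9   student     C       36
10        90     8       biz     A       32
9         22     7      auto     C       28
1         79     6  personal     D       24
3         42     5      home     A       20
5         75     4  personal     D       16
7         85     2   student     C        8
4        115     1      home     D        4
6         50     1      auto     A        4
2         72     0       biz     E        0
8        118     0      home     E        0
11        36     0   student     C        0
group by purpose: mean(late_x4), mean(late):
            late_x4      late
purpose                      
auto      16.000000  4.000000
biz       16.000000  4.000000
home      16.000000  4.000000
personal  20.000000  5.000000
student   14.666667  3.666667
The value at position 3, column 'late_x4' is 20.0.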